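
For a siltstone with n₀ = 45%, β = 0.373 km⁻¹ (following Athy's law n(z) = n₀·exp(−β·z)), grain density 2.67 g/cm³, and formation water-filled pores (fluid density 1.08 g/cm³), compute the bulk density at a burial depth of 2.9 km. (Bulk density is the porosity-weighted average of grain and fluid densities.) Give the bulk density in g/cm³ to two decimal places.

2.43 g/cm³

Porosity at depth: n = 0.45·exp(−0.373×2.9) = 0.45×0.3390 = 0.1526
Bulk density: ρ_b = (1−n)ρ_g + n·ρ_f = 0.8474×2.67 + 0.1526×1.08
       = 2.263 + 0.165 = 2.427 g/cm³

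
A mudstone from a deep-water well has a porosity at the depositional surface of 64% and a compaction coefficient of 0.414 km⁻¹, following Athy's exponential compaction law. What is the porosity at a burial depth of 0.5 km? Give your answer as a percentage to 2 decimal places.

phi = phi₀·exp(−c·z) = 0.64 × exp(−0.414 × 0.5) = 0.64 × exp(−0.207)
  = 0.64 × 0.8130 = 0.5203

52.03%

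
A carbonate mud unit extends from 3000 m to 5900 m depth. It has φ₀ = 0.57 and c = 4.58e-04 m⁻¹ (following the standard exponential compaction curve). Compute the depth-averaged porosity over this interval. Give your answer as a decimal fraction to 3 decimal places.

Working in km (1 km = 1000 m; c in km⁻¹ = c in m⁻¹ × 1000):
⟨φ⟩ = (1/(z₂−z₁)) ∫ φ₀ e^(−cz) dz = φ₀·(e^(−c·z₁) − e^(−c·z₂)) / (c·(z₂−z₁))
e^(−0.458×3) = 0.2531; e^(−0.458×5.9) = 0.0671
⟨φ⟩ = 0.57 × (0.2531 − 0.0671) / (0.458 × 2.9) = 0.57 × 0.1401 = 0.0798

0.080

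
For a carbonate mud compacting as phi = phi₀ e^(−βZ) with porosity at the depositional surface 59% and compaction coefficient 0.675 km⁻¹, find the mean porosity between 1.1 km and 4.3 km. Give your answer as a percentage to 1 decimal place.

11.5%

⟨phi⟩ = (1/(Z₂−Z₁)) ∫ phi₀ e^(−βZ) dZ = phi₀·(e^(−β·Z₁) − e^(−β·Z₂)) / (β·(Z₂−Z₁))
e^(−0.675×1.1) = 0.4759; e^(−0.675×4.3) = 0.0549
⟨phi⟩ = 0.59 × (0.4759 − 0.0549) / (0.675 × 3.2) = 0.59 × 0.1949 = 0.1150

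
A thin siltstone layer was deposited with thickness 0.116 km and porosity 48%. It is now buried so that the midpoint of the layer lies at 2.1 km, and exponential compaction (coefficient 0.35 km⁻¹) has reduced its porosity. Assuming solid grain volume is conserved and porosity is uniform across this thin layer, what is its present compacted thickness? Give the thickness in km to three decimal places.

0.078 km

Porosity at 2.1 km: phi = 0.48·exp(−0.35×2.1) = 0.2302
Solid-volume conservation: h(1−phi) = h₀(1−phi₀) ⇒ h = h₀·(1−phi₀)/(1−phi)
h = 0.116 × (1 − 0.48)/(1 − 0.2302) = 0.116 × 0.6755 = 0.0784 km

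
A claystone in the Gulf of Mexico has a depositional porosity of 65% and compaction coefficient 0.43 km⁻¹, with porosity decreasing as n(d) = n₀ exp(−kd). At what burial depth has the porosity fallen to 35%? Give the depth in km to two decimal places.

Invert Athy's law: d = ln(n₀/n) / k
d = ln(0.65/0.35) / 0.43 = ln(1.857) / 0.43 = 0.6190 / 0.43 = 1.440 km

1.44 km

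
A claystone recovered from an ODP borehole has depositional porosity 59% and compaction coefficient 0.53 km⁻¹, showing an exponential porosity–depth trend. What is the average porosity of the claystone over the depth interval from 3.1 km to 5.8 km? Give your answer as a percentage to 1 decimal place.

6.1%

⟨phi⟩ = (1/(d₂−d₁)) ∫ phi₀ e^(−βd) dd = phi₀·(e^(−β·d₁) − e^(−β·d₂)) / (β·(d₂−d₁))
e^(−0.53×3.1) = 0.1934; e^(−0.53×5.8) = 0.0462
⟨phi⟩ = 0.59 × (0.1934 − 0.0462) / (0.53 × 2.7) = 0.59 × 0.1028 = 0.0607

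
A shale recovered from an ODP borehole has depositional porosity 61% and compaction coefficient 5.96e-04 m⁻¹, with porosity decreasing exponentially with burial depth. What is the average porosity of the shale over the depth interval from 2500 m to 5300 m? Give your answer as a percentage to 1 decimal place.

Working in km (1 km = 1000 m; k in km⁻¹ = k in m⁻¹ × 1000):
⟨n⟩ = (1/(z₂−z₁)) ∫ n₀ e^(−kz) dz = n₀·(e^(−k·z₁) − e^(−k·z₂)) / (k·(z₂−z₁))
e^(−0.596×2.5) = 0.2254; e^(−0.596×5.3) = 0.0425
⟨n⟩ = 0.61 × (0.2254 − 0.0425) / (0.596 × 2.8) = 0.61 × 0.1096 = 0.0669

6.7%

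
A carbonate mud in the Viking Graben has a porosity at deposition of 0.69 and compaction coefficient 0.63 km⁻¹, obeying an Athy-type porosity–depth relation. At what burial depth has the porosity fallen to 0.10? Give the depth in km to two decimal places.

3.07 km

Invert Athy's law: d = ln(n₀/n) / c
d = ln(0.69/0.1) / 0.63 = ln(6.9) / 0.63 = 1.9315 / 0.63 = 3.066 km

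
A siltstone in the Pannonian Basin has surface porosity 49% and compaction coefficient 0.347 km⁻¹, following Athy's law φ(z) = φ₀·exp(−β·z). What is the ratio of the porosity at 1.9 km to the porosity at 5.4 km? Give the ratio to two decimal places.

φ(z₁)/φ(z₂) = e^(−β·z₁)/e^(−β·z₂) = e^{β(z₂−z₁)}
= exp(0.347 × 3.5) = exp(1.215) = 3.3686

3.37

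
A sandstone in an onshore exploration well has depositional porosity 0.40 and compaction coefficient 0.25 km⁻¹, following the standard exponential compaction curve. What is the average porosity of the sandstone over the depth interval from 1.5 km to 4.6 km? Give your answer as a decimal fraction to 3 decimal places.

⟨phi⟩ = (1/(z₂−z₁)) ∫ phi₀ e^(−cz) dz = phi₀·(e^(−c·z₁) − e^(−c·z₂)) / (c·(z₂−z₁))
e^(−0.25×1.5) = 0.6873; e^(−0.25×4.6) = 0.3166
⟨phi⟩ = 0.4 × (0.6873 − 0.3166) / (0.25 × 3.1) = 0.4 × 0.4783 = 0.1913

0.191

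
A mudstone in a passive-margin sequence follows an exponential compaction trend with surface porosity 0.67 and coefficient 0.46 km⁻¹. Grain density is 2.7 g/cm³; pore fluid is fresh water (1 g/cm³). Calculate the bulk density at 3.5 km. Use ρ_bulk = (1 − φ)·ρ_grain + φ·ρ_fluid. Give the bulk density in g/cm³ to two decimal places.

2.47 g/cm³

Porosity at depth: n = 0.67·exp(−0.46×3.5) = 0.67×0.1999 = 0.1339
Bulk density: ρ_b = (1−n)ρ_g + n·ρ_f = 0.8661×2.7 + 0.1339×1
       = 2.338 + 0.134 = 2.472 g/cm³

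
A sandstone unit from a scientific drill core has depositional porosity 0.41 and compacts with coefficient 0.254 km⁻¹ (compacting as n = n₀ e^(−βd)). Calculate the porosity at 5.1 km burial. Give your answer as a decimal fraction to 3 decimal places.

n = n₀·exp(−β·d) = 0.41 × exp(−0.254 × 5.1) = 0.41 × exp(−1.295)
  = 0.41 × 0.2738 = 0.1123

0.112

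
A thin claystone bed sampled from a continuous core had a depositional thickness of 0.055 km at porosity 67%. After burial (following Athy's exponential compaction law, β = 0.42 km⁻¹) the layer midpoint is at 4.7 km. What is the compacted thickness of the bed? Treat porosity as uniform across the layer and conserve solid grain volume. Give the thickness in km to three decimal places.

0.020 km

Porosity at 4.7 km: φ = 0.67·exp(−0.42×4.7) = 0.0931
Solid-volume conservation: h(1−φ) = h₀(1−φ₀) ⇒ h = h₀·(1−φ₀)/(1−φ)
h = 0.055 × (1 − 0.67)/(1 − 0.0931) = 0.055 × 0.3639 = 0.0200 km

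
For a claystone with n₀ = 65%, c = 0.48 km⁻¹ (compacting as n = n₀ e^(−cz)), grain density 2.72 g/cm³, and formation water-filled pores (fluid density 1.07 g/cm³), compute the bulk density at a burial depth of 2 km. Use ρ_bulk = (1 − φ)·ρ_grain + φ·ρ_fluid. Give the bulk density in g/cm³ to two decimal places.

2.31 g/cm³

Porosity at depth: n = 0.65·exp(−0.48×2) = 0.65×0.3829 = 0.2489
Bulk density: ρ_b = (1−n)ρ_g + n·ρ_f = 0.7511×2.72 + 0.2489×1.07
       = 2.043 + 0.266 = 2.309 g/cm³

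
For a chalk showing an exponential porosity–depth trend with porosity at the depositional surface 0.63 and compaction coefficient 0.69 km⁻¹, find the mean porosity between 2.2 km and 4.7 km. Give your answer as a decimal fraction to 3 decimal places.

⟨φ⟩ = (1/(d₂−d₁)) ∫ φ₀ e^(−βd) dd = φ₀·(e^(−β·d₁) − e^(−β·d₂)) / (β·(d₂−d₁))
e^(−0.69×2.2) = 0.2191; e^(−0.69×4.7) = 0.0390
⟨φ⟩ = 0.63 × (0.2191 − 0.0390) / (0.69 × 2.5) = 0.63 × 0.1044 = 0.0658

0.066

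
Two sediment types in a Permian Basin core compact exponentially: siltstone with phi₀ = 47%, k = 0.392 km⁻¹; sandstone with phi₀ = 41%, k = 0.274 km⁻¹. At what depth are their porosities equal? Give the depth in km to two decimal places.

1.16 km

Set phi₀ₐ e^(−kₐd) = phi₀ᵦ e^(−kᵦd) ⇒ ln(phi₀ₐ/phi₀ᵦ) = (kₐ − kᵦ)·d
d = ln(0.47/0.41) / (0.392 − 0.274) = 0.1366 / 0.118 = 1.157 km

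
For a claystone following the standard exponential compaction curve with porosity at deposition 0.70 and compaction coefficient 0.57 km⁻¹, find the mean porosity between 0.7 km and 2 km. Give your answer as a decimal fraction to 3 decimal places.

0.332

⟨n⟩ = (1/(d₂−d₁)) ∫ n₀ e^(−kd) dd = n₀·(e^(−k·d₁) − e^(−k·d₂)) / (k·(d₂−d₁))
e^(−0.57×0.7) = 0.6710; e^(−0.57×2) = 0.3198
⟨n⟩ = 0.7 × (0.6710 − 0.3198) / (0.57 × 1.3) = 0.7 × 0.4739 = 0.3317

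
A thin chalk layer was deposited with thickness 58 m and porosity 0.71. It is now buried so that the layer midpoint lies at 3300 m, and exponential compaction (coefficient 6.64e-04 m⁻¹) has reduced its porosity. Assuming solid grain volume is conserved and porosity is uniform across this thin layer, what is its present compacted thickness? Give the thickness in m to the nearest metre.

18 m

Working in km (1 km = 1000 m; c in km⁻¹ = c in m⁻¹ × 1000):
Porosity at 3.3 km: φ = 0.71·exp(−0.664×3.3) = 0.0794
Solid-volume conservation: h(1−φ) = h₀(1−φ₀) ⇒ h = h₀·(1−φ₀)/(1−φ)
h = 0.058 × (1 − 0.71)/(1 − 0.0794) = 0.058 × 0.3150 = 0.0183 km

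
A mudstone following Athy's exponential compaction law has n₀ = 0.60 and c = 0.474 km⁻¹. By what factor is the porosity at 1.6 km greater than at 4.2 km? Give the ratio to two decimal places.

n(z₁)/n(z₂) = e^(−c·z₁)/e^(−c·z₂) = e^{c(z₂−z₁)}
= exp(0.474 × 2.6) = exp(1.232) = 3.4295

3.43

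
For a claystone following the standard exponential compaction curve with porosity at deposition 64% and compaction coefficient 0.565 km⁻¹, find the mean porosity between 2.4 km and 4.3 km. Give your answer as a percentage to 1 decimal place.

⟨phi⟩ = (1/(Z₂−Z₁)) ∫ phi₀ e^(−cZ) dZ = phi₀·(e^(−c·Z₁) − e^(−c·Z₂)) / (c·(Z₂−Z₁))
e^(−0.565×2.4) = 0.2577; e^(−0.565×4.3) = 0.0881
⟨phi⟩ = 0.64 × (0.2577 − 0.0881) / (0.565 × 1.9) = 0.64 × 0.1580 = 0.1011

10.1%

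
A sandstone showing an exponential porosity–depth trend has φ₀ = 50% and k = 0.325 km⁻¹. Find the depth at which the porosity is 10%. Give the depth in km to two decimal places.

4.95 km

Invert Athy's law: z = ln(φ₀/φ) / k
z = ln(0.5/0.1) / 0.325 = ln(5) / 0.325 = 1.6094 / 0.325 = 4.952 km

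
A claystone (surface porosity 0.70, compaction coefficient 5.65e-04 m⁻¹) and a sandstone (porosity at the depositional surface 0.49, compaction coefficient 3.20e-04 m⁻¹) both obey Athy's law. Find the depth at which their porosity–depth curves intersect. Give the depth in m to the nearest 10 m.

1460 m

Working in km (1 km = 1000 m; k in km⁻¹ = k in m⁻¹ × 1000):
Set φ₀ₐ e^(−kₐz) = φ₀ᵦ e^(−kᵦz) ⇒ ln(φ₀ₐ/φ₀ᵦ) = (kₐ − kᵦ)·z
z = ln(0.7/0.49) / (0.565 − 0.32) = 0.3567 / 0.245 = 1.456 km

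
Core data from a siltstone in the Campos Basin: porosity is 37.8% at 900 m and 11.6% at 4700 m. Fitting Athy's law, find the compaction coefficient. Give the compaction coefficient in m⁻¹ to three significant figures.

0.000311 m⁻¹

Working in km (1 km = 1000 m; c in km⁻¹ = c in m⁻¹ × 1000):
Athy: φ(Z) = φ₀ e^(−cZ) ⇒ φ₁/φ₂ = e^{c(Z₂−Z₁)} ⇒ c = ln(φ₁/φ₂)/(Z₂−Z₁)
c = ln(0.378/0.116) / (4.7 − 0.9) = ln(3.259) / 3.8 = 1.1813 / 3.8 = 0.3109 km⁻¹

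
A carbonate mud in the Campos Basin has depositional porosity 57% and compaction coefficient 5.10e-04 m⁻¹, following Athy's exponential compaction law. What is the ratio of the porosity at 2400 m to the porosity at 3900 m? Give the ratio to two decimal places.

2.15

Working in km (1 km = 1000 m; c in km⁻¹ = c in m⁻¹ × 1000):
phi(z₁)/phi(z₂) = e^(−c·z₁)/e^(−c·z₂) = e^{c(z₂−z₁)}
= exp(0.51 × 1.5) = exp(0.765) = 2.1490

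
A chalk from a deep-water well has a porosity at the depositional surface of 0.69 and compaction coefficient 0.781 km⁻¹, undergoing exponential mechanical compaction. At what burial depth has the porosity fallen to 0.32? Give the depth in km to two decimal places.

Invert Athy's law: Z = ln(phi₀/phi) / k
Z = ln(0.69/0.32) / 0.781 = ln(2.156) / 0.781 = 0.7684 / 0.781 = 0.984 km

0.98 km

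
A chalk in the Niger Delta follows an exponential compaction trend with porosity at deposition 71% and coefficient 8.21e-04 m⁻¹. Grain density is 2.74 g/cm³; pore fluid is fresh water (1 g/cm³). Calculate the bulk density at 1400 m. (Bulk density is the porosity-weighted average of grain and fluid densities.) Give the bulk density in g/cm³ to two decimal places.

Working in km (1 km = 1000 m; β in km⁻¹ = β in m⁻¹ × 1000):
Porosity at depth: φ = 0.71·exp(−0.821×1.4) = 0.71×0.3168 = 0.2249
Bulk density: ρ_b = (1−φ)ρ_g + φ·ρ_f = 0.7751×2.74 + 0.2249×1
       = 2.124 + 0.225 = 2.349 g/cm³

2.35 g/cm³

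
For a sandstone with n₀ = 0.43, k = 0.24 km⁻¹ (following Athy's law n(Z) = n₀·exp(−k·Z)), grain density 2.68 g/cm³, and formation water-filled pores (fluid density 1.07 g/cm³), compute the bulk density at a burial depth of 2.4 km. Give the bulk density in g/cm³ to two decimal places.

Porosity at depth: n = 0.43·exp(−0.24×2.4) = 0.43×0.5621 = 0.2417
Bulk density: ρ_b = (1−n)ρ_g + n·ρ_f = 0.7583×2.68 + 0.2417×1.07
       = 2.032 + 0.259 = 2.291 g/cm³

2.29 g/cm³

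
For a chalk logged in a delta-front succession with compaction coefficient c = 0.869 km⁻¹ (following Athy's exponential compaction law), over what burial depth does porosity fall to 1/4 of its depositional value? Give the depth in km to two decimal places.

1.60 km

n/n₀ = 1/4 ⇒ exp(−c·Z) = 1/4 ⇒ Z = ln(4) / c
Z = 1.3863 / 0.869 = 1.595 km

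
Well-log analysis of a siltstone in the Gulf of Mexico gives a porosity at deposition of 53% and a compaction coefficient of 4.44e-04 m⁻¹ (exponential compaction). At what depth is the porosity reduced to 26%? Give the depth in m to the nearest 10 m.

Working in km (1 km = 1000 m; k in km⁻¹ = k in m⁻¹ × 1000):
Invert Athy's law: z = ln(phi₀/phi) / k
z = ln(0.53/0.26) / 0.444 = ln(2.038) / 0.444 = 0.7122 / 0.444 = 1.604 km

1600 m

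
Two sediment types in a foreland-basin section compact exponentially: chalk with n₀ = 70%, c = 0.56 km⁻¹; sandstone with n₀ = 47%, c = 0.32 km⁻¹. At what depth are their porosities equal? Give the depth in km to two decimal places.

1.66 km

Set n₀ₐ e^(−cₐd) = n₀ᵦ e^(−cᵦd) ⇒ ln(n₀ₐ/n₀ᵦ) = (cₐ − cᵦ)·d
d = ln(0.7/0.47) / (0.56 − 0.32) = 0.3983 / 0.24 = 1.660 km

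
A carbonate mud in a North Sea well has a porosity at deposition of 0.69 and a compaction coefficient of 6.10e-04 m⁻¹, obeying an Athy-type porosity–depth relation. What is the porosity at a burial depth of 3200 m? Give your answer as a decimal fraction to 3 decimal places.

0.098

Working in km (1 km = 1000 m; c in km⁻¹ = c in m⁻¹ × 1000):
φ = φ₀·exp(−c·z) = 0.69 × exp(−0.61 × 3.2) = 0.69 × exp(−1.952)
  = 0.69 × 0.1420 = 0.0980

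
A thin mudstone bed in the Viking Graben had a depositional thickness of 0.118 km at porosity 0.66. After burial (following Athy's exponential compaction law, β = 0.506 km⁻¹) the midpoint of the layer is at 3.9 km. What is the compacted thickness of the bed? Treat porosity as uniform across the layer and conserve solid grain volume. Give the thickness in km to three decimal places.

Porosity at 3.9 km: n = 0.66·exp(−0.506×3.9) = 0.0917
Solid-volume conservation: h(1−n) = h₀(1−n₀) ⇒ h = h₀·(1−n₀)/(1−n)
h = 0.118 × (1 − 0.66)/(1 − 0.0917) = 0.118 × 0.3743 = 0.0442 km

0.044 km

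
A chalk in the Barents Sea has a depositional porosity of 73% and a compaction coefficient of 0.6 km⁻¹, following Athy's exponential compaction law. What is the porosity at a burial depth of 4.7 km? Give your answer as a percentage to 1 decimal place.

phi = phi₀·exp(−k·d) = 0.73 × exp(−0.6 × 4.7) = 0.73 × exp(−2.82)
  = 0.73 × 0.0596 = 0.0435

4.4%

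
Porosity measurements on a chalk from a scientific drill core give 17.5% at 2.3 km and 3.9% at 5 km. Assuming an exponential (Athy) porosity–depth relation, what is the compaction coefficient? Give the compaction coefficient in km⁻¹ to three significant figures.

Athy: n(z) = n₀ e^(−cz) ⇒ n₁/n₂ = e^{c(z₂−z₁)} ⇒ c = ln(n₁/n₂)/(z₂−z₁)
c = ln(0.175/0.039) / (5 − 2.3) = ln(4.487) / 2.7 = 1.5012 / 2.7 = 0.556 km⁻¹

0.556 km⁻¹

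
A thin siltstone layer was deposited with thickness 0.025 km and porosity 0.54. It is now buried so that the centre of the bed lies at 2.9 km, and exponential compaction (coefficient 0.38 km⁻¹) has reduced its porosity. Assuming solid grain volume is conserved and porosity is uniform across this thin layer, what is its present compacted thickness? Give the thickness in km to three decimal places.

0.014 km

Porosity at 2.9 km: phi = 0.54·exp(−0.38×2.9) = 0.1794
Solid-volume conservation: h(1−phi) = h₀(1−phi₀) ⇒ h = h₀·(1−phi₀)/(1−phi)
h = 0.025 × (1 − 0.54)/(1 − 0.1794) = 0.025 × 0.5606 = 0.0140 km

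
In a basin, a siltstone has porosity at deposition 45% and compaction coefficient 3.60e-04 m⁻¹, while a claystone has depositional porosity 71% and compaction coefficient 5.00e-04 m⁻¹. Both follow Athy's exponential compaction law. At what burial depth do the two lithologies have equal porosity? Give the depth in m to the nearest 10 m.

3260 m

Working in km (1 km = 1000 m; k in km⁻¹ = k in m⁻¹ × 1000):
Set phi₀ₐ e^(−kₐz) = phi₀ᵦ e^(−kᵦz) ⇒ ln(phi₀ₐ/phi₀ᵦ) = (kₐ − kᵦ)·z
z = ln(0.45/0.71) / (0.36 − 0.5) = -0.4560 / -0.14 = 3.257 km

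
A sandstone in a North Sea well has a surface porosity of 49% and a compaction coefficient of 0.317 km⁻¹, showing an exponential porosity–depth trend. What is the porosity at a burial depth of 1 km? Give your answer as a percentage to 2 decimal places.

35.69%

φ = φ₀·exp(−β·z) = 0.49 × exp(−0.317 × 1) = 0.49 × exp(−0.317)
  = 0.49 × 0.7283 = 0.3569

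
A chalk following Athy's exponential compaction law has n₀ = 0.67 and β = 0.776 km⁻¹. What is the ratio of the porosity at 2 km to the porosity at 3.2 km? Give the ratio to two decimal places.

2.54

n(d₁)/n(d₂) = e^(−β·d₁)/e^(−β·d₂) = e^{β(d₂−d₁)}
= exp(0.776 × 1.2) = exp(0.9312) = 2.5376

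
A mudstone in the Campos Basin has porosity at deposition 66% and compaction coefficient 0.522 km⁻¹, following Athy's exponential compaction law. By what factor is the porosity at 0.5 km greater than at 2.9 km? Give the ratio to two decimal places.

φ(z₁)/φ(z₂) = e^(−β·z₁)/e^(−β·z₂) = e^{β(z₂−z₁)}
= exp(0.522 × 2.4) = exp(1.253) = 3.5001

3.50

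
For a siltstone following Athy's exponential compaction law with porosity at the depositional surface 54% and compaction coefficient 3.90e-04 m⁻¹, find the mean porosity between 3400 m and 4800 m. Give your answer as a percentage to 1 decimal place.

Working in km (1 km = 1000 m; k in km⁻¹ = k in m⁻¹ × 1000):
⟨n⟩ = (1/(Z₂−Z₁)) ∫ n₀ e^(−kZ) dZ = n₀·(e^(−k·Z₁) − e^(−k·Z₂)) / (k·(Z₂−Z₁))
e^(−0.39×3.4) = 0.2655; e^(−0.39×4.8) = 0.1538
⟨n⟩ = 0.54 × (0.2655 − 0.1538) / (0.39 × 1.4) = 0.54 × 0.2046 = 0.1105

11.0%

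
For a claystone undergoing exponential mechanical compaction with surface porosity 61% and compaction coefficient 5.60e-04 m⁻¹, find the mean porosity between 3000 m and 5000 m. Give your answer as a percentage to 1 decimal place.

6.8%

Working in km (1 km = 1000 m; β in km⁻¹ = β in m⁻¹ × 1000):
⟨φ⟩ = (1/(Z₂−Z₁)) ∫ φ₀ e^(−βZ) dZ = φ₀·(e^(−β·Z₁) − e^(−β·Z₂)) / (β·(Z₂−Z₁))
e^(−0.56×3) = 0.1864; e^(−0.56×5) = 0.0608
⟨φ⟩ = 0.61 × (0.1864 − 0.0608) / (0.56 × 2) = 0.61 × 0.1121 = 0.0684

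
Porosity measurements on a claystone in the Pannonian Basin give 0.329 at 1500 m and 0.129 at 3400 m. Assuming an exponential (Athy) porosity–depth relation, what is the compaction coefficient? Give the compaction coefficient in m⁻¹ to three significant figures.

Working in km (1 km = 1000 m; β in km⁻¹ = β in m⁻¹ × 1000):
Athy: phi(Z) = phi₀ e^(−βZ) ⇒ phi₁/phi₂ = e^{β(Z₂−Z₁)} ⇒ β = ln(phi₁/phi₂)/(Z₂−Z₁)
β = ln(0.329/0.129) / (3.4 − 1.5) = ln(2.55) / 1.9 = 0.9362 / 1.9 = 0.4928 km⁻¹

0.000493 m⁻¹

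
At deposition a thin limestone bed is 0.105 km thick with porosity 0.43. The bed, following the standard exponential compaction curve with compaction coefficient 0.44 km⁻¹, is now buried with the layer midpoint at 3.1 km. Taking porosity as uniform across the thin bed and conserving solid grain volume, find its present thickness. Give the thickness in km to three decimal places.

0.067 km

Porosity at 3.1 km: φ = 0.43·exp(−0.44×3.1) = 0.1099
Solid-volume conservation: h(1−φ) = h₀(1−φ₀) ⇒ h = h₀·(1−φ₀)/(1−φ)
h = 0.105 × (1 − 0.43)/(1 − 0.1099) = 0.105 × 0.6404 = 0.0672 km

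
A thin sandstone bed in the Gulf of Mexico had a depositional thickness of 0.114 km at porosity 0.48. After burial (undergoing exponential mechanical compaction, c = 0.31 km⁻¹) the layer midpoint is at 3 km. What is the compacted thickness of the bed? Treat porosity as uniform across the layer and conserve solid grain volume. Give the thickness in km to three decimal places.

Porosity at 3 km: n = 0.48·exp(−0.31×3) = 0.1894
Solid-volume conservation: h(1−n) = h₀(1−n₀) ⇒ h = h₀·(1−n₀)/(1−n)
h = 0.114 × (1 − 0.48)/(1 − 0.1894) = 0.114 × 0.6415 = 0.0731 km

0.073 km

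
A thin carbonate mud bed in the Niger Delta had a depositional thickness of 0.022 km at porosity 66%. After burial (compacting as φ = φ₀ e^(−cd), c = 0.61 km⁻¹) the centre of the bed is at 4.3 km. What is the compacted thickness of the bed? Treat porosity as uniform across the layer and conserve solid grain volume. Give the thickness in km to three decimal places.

0.008 km

Porosity at 4.3 km: φ = 0.66·exp(−0.61×4.3) = 0.0479
Solid-volume conservation: h(1−φ) = h₀(1−φ₀) ⇒ h = h₀·(1−φ₀)/(1−φ)
h = 0.022 × (1 − 0.66)/(1 − 0.0479) = 0.022 × 0.3571 = 0.0079 km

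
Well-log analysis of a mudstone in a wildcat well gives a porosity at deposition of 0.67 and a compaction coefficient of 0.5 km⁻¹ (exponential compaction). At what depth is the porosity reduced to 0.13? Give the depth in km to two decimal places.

3.28 km

Invert Athy's law: d = ln(phi₀/phi) / β
d = ln(0.67/0.13) / 0.5 = ln(5.154) / 0.5 = 1.6397 / 0.5 = 3.279 km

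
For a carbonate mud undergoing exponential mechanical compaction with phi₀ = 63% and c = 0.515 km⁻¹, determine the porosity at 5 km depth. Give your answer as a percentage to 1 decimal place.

4.8%

phi = phi₀·exp(−c·Z) = 0.63 × exp(−0.515 × 5) = 0.63 × exp(−2.575)
  = 0.63 × 0.0762 = 0.0480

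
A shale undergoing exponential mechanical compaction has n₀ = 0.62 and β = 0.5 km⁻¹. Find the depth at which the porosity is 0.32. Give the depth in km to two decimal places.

1.32 km

Invert Athy's law: z = ln(n₀/n) / β
z = ln(0.62/0.32) / 0.5 = ln(1.938) / 0.5 = 0.6614 / 0.5 = 1.323 km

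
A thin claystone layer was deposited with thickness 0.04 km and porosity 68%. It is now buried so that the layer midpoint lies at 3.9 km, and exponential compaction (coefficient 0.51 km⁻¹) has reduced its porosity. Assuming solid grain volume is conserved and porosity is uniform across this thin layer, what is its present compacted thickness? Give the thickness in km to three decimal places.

Porosity at 3.9 km: φ = 0.68·exp(−0.51×3.9) = 0.0930
Solid-volume conservation: h(1−φ) = h₀(1−φ₀) ⇒ h = h₀·(1−φ₀)/(1−φ)
h = 0.04 × (1 − 0.68)/(1 − 0.0930) = 0.04 × 0.3528 = 0.0141 km

0.014 km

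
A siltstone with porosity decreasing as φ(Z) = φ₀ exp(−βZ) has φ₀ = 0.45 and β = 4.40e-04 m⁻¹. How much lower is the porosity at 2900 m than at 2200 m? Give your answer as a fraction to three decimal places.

0.045

Working in km (1 km = 1000 m; β in km⁻¹ = β in m⁻¹ × 1000):
φ(2.2) = 0.45·e^(−0.44×2.2) = 0.1709
φ(2.9) = 0.45·e^(−0.44×2.9) = 0.1256
Δφ = 0.1709 − 0.1256 = 0.0453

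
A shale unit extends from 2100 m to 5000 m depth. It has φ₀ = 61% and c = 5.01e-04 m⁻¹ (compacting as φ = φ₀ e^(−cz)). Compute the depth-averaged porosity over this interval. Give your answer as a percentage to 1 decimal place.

Working in km (1 km = 1000 m; c in km⁻¹ = c in m⁻¹ × 1000):
⟨φ⟩ = (1/(z₂−z₁)) ∫ φ₀ e^(−cz) dz = φ₀·(e^(−c·z₁) − e^(−c·z₂)) / (c·(z₂−z₁))
e^(−0.501×2.1) = 0.3492; e^(−0.501×5) = 0.0817
⟨φ⟩ = 0.61 × (0.3492 − 0.0817) / (0.501 × 2.9) = 0.61 × 0.1841 = 0.1123

11.2%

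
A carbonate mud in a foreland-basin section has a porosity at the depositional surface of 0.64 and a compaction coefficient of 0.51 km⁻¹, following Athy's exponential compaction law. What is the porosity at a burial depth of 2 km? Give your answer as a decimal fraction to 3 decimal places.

0.231

phi = phi₀·exp(−k·d) = 0.64 × exp(−0.51 × 2) = 0.64 × exp(−1.02)
  = 0.64 × 0.3606 = 0.2308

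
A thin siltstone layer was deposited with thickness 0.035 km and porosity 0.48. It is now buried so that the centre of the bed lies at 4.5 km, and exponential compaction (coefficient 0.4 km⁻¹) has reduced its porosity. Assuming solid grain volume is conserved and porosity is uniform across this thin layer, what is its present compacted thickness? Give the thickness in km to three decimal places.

Porosity at 4.5 km: n = 0.48·exp(−0.4×4.5) = 0.0793
Solid-volume conservation: h(1−n) = h₀(1−n₀) ⇒ h = h₀·(1−n₀)/(1−n)
h = 0.035 × (1 − 0.48)/(1 − 0.0793) = 0.035 × 0.5648 = 0.0198 km

0.020 km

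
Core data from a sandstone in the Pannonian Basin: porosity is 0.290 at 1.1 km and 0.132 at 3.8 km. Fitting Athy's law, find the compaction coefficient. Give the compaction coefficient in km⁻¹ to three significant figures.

Athy: phi(d) = phi₀ e^(−βd) ⇒ phi₁/phi₂ = e^{β(d₂−d₁)} ⇒ β = ln(phi₁/phi₂)/(d₂−d₁)
β = ln(0.29/0.132) / (3.8 − 1.1) = ln(2.197) / 2.7 = 0.7871 / 2.7 = 0.2915 km⁻¹

0.292 km⁻¹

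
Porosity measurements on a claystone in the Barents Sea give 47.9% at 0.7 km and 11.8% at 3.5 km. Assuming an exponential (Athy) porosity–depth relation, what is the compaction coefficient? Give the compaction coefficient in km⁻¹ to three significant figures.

Athy: φ(d) = φ₀ e^(−cd) ⇒ φ₁/φ₂ = e^{c(d₂−d₁)} ⇒ c = ln(φ₁/φ₂)/(d₂−d₁)
c = ln(0.479/0.118) / (3.5 − 0.7) = ln(4.059) / 2.8 = 1.4010 / 2.8 = 0.5004 km⁻¹

0.500 km⁻¹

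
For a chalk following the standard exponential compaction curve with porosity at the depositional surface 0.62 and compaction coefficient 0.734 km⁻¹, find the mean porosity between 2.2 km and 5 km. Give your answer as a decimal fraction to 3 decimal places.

0.052

⟨phi⟩ = (1/(z₂−z₁)) ∫ phi₀ e^(−kz) dz = phi₀·(e^(−k·z₁) − e^(−k·z₂)) / (k·(z₂−z₁))
e^(−0.734×2.2) = 0.1989; e^(−0.734×5) = 0.0255
⟨phi⟩ = 0.62 × (0.1989 − 0.0255) / (0.734 × 2.8) = 0.62 × 0.0844 = 0.0523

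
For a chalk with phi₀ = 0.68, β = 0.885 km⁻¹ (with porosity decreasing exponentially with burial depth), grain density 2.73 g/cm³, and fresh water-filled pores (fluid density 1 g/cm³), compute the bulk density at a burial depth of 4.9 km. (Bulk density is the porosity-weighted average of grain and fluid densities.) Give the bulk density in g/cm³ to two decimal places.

2.71 g/cm³

Porosity at depth: phi = 0.68·exp(−0.885×4.9) = 0.68×0.0131 = 0.0089
Bulk density: ρ_b = (1−phi)ρ_g + phi·ρ_f = 0.9911×2.73 + 0.0089×1
       = 2.706 + 0.009 = 2.715 g/cm³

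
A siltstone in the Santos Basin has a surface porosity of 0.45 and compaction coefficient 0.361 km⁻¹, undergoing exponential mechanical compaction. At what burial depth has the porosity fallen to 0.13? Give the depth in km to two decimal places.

3.44 km

Invert Athy's law: d = ln(φ₀/φ) / c
d = ln(0.45/0.13) / 0.361 = ln(3.462) / 0.361 = 1.2417 / 0.361 = 3.440 km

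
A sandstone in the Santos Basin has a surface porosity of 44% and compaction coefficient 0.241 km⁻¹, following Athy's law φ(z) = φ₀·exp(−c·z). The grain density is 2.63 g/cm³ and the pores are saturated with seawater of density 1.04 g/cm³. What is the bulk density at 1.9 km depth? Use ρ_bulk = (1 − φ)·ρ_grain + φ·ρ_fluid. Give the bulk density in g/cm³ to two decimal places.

2.19 g/cm³

Porosity at depth: φ = 0.44·exp(−0.241×1.9) = 0.44×0.6326 = 0.2783
Bulk density: ρ_b = (1−φ)ρ_g + φ·ρ_f = 0.7217×2.63 + 0.2783×1.04
       = 1.898 + 0.289 = 2.187 g/cm³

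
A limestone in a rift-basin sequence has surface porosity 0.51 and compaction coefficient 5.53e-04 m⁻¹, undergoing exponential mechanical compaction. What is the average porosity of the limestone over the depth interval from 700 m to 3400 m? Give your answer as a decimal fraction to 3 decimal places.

Working in km (1 km = 1000 m; β in km⁻¹ = β in m⁻¹ × 1000):
⟨φ⟩ = (1/(d₂−d₁)) ∫ φ₀ e^(−βd) dd = φ₀·(e^(−β·d₁) − e^(−β·d₂)) / (β·(d₂−d₁))
e^(−0.553×0.7) = 0.6790; e^(−0.553×3.4) = 0.1526
⟨φ⟩ = 0.51 × (0.6790 − 0.1526) / (0.553 × 2.7) = 0.51 × 0.3526 = 0.1798

0.180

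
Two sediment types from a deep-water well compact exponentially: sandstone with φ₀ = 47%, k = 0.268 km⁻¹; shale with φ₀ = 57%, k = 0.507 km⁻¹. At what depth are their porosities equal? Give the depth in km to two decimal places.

0.81 km

Set φ₀ₐ e^(−kₐz) = φ₀ᵦ e^(−kᵦz) ⇒ ln(φ₀ₐ/φ₀ᵦ) = (kₐ − kᵦ)·z
z = ln(0.47/0.57) / (0.268 − 0.507) = -0.1929 / -0.239 = 0.807 km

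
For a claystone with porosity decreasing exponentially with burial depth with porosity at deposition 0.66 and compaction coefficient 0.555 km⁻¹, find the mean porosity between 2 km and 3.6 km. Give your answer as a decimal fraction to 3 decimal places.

⟨n⟩ = (1/(Z₂−Z₁)) ∫ n₀ e^(−kZ) dZ = n₀·(e^(−k·Z₁) − e^(−k·Z₂)) / (k·(Z₂−Z₁))
e^(−0.555×2) = 0.3296; e^(−0.555×3.6) = 0.1356
⟨n⟩ = 0.66 × (0.3296 − 0.1356) / (0.555 × 1.6) = 0.66 × 0.2184 = 0.1442

0.144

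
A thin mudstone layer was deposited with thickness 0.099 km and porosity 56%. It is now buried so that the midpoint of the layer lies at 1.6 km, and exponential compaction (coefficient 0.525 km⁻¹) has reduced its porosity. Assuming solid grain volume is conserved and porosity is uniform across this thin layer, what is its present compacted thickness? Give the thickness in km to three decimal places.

0.057 km

Porosity at 1.6 km: n = 0.56·exp(−0.525×1.6) = 0.2418
Solid-volume conservation: h(1−n) = h₀(1−n₀) ⇒ h = h₀·(1−n₀)/(1−n)
h = 0.099 × (1 − 0.56)/(1 − 0.2418) = 0.099 × 0.5803 = 0.0574 km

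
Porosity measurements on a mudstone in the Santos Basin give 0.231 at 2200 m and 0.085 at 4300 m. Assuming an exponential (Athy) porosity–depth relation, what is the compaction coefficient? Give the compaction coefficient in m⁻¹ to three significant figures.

0.000476 m⁻¹

Working in km (1 km = 1000 m; c in km⁻¹ = c in m⁻¹ × 1000):
Athy: φ(d) = φ₀ e^(−cd) ⇒ φ₁/φ₂ = e^{c(d₂−d₁)} ⇒ c = ln(φ₁/φ₂)/(d₂−d₁)
c = ln(0.231/0.085) / (4.3 − 2.2) = ln(2.718) / 2.1 = 0.9998 / 2.1 = 0.4761 km⁻¹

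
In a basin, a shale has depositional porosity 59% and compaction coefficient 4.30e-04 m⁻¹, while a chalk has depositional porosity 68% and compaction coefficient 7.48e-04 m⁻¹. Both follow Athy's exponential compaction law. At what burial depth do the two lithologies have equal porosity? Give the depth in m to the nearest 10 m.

450 m

Working in km (1 km = 1000 m; k in km⁻¹ = k in m⁻¹ × 1000):
Set n₀ₐ e^(−kₐZ) = n₀ᵦ e^(−kᵦZ) ⇒ ln(n₀ₐ/n₀ᵦ) = (kₐ − kᵦ)·Z
Z = ln(0.59/0.68) / (0.43 − 0.748) = -0.1420 / -0.318 = 0.446 km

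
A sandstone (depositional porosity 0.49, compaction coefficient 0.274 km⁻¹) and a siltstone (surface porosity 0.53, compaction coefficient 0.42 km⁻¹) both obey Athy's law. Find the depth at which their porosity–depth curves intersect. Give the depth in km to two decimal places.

0.54 km

Set phi₀ₐ e^(−cₐd) = phi₀ᵦ e^(−cᵦd) ⇒ ln(phi₀ₐ/phi₀ᵦ) = (cₐ − cᵦ)·d
d = ln(0.49/0.53) / (0.274 − 0.42) = -0.0785 / -0.146 = 0.537 km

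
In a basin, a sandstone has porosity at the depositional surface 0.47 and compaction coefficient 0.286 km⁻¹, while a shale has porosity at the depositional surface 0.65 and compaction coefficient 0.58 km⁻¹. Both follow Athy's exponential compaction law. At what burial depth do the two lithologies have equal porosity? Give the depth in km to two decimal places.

1.10 km

Set n₀ₐ e^(−βₐd) = n₀ᵦ e^(−βᵦd) ⇒ ln(n₀ₐ/n₀ᵦ) = (βₐ − βᵦ)·d
d = ln(0.47/0.65) / (0.286 − 0.58) = -0.3242 / -0.294 = 1.103 km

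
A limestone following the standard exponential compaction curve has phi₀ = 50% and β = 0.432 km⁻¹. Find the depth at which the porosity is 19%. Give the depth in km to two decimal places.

2.24 km

Invert Athy's law: d = ln(phi₀/phi) / β
d = ln(0.5/0.19) / 0.432 = ln(2.632) / 0.432 = 0.9676 / 0.432 = 2.240 km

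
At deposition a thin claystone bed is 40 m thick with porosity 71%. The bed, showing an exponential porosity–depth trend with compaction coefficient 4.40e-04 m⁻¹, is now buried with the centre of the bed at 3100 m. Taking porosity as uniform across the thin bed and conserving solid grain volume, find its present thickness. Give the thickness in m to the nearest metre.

14 m

Working in km (1 km = 1000 m; k in km⁻¹ = k in m⁻¹ × 1000):
Porosity at 3.1 km: φ = 0.71·exp(−0.44×3.1) = 0.1815
Solid-volume conservation: h(1−φ) = h₀(1−φ₀) ⇒ h = h₀·(1−φ₀)/(1−φ)
h = 0.04 × (1 − 0.71)/(1 − 0.1815) = 0.04 × 0.3543 = 0.0142 km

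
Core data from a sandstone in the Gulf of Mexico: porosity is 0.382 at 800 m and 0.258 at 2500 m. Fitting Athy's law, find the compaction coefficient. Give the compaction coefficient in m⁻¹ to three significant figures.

Working in km (1 km = 1000 m; β in km⁻¹ = β in m⁻¹ × 1000):
Athy: n(z) = n₀ e^(−βz) ⇒ n₁/n₂ = e^{β(z₂−z₁)} ⇒ β = ln(n₁/n₂)/(z₂−z₁)
β = ln(0.382/0.258) / (2.5 − 0.8) = ln(1.481) / 1.7 = 0.3925 / 1.7 = 0.2309 km⁻¹

0.000231 m⁻¹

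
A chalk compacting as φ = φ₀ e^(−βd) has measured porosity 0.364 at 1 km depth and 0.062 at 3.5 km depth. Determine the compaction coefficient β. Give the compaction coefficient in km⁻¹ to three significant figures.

Athy: φ(d) = φ₀ e^(−βd) ⇒ φ₁/φ₂ = e^{β(d₂−d₁)} ⇒ β = ln(φ₁/φ₂)/(d₂−d₁)
β = ln(0.364/0.062) / (3.5 − 1) = ln(5.871) / 2.5 = 1.7700 / 2.5 = 0.708 km⁻¹

0.708 km⁻¹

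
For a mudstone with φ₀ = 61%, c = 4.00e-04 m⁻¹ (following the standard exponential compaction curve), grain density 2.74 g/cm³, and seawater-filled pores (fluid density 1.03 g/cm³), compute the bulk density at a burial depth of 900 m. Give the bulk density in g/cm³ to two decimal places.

Working in km (1 km = 1000 m; c in km⁻¹ = c in m⁻¹ × 1000):
Porosity at depth: φ = 0.61·exp(−0.4×0.9) = 0.61×0.6977 = 0.4256
Bulk density: ρ_b = (1−φ)ρ_g + φ·ρ_f = 0.5744×2.74 + 0.4256×1.03
       = 1.574 + 0.438 = 2.012 g/cm³

2.01 g/cm³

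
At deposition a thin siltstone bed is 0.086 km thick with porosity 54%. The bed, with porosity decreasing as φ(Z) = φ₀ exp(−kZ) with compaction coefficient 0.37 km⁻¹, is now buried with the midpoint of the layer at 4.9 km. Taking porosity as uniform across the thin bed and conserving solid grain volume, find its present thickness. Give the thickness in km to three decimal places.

0.043 km

Porosity at 4.9 km: φ = 0.54·exp(−0.37×4.9) = 0.0881
Solid-volume conservation: h(1−φ) = h₀(1−φ₀) ⇒ h = h₀·(1−φ₀)/(1−φ)
h = 0.086 × (1 − 0.54)/(1 − 0.0881) = 0.086 × 0.5044 = 0.0434 km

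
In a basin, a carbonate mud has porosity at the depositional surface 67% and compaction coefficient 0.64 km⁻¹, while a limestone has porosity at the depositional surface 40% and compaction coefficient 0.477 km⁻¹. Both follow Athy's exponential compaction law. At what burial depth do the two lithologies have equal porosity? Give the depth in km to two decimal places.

3.16 km

Set φ₀ₐ e^(−kₐZ) = φ₀ᵦ e^(−kᵦZ) ⇒ ln(φ₀ₐ/φ₀ᵦ) = (kₐ − kᵦ)·Z
Z = ln(0.67/0.4) / (0.64 − 0.477) = 0.5158 / 0.163 = 3.164 km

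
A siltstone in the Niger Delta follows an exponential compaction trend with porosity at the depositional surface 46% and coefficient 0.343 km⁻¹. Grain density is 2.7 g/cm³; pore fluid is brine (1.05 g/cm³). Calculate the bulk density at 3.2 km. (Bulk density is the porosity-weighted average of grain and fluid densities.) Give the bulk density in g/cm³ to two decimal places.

2.45 g/cm³

Porosity at depth: phi = 0.46·exp(−0.343×3.2) = 0.46×0.3337 = 0.1535
Bulk density: ρ_b = (1−phi)ρ_g + phi·ρ_f = 0.8465×2.7 + 0.1535×1.05
       = 2.286 + 0.161 = 2.447 g/cm³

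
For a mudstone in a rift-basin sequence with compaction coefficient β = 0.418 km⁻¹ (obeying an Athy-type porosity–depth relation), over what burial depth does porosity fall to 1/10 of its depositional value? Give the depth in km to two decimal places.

phi/phi₀ = 1/10 ⇒ exp(−β·Z) = 1/10 ⇒ Z = ln(10) / β
Z = 2.3026 / 0.418 = 5.509 km

5.51 km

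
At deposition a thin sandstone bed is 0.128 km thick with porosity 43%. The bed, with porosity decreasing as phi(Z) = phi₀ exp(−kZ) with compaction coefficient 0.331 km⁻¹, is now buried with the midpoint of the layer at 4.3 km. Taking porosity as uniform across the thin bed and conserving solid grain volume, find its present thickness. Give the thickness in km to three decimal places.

Porosity at 4.3 km: phi = 0.43·exp(−0.331×4.3) = 0.1036
Solid-volume conservation: h(1−phi) = h₀(1−phi₀) ⇒ h = h₀·(1−phi₀)/(1−phi)
h = 0.128 × (1 − 0.43)/(1 − 0.1036) = 0.128 × 0.6359 = 0.0814 km

0.081 km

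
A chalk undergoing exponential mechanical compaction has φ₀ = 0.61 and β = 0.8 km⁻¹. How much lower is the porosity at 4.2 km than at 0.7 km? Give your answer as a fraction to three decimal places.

φ(0.7) = 0.61·e^(−0.8×0.7) = 0.3484
φ(4.2) = 0.61·e^(−0.8×4.2) = 0.0212
Δφ = 0.3484 − 0.0212 = 0.3272

0.327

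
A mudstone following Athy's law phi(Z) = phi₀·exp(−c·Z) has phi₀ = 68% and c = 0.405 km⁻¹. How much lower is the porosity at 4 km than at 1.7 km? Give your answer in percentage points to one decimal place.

phi(1.7) = 0.68·e^(−0.405×1.7) = 0.3416
phi(4) = 0.68·e^(−0.405×4) = 0.1346
Δphi = 0.3416 − 0.1346 = 0.2070

20.7 percentage points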